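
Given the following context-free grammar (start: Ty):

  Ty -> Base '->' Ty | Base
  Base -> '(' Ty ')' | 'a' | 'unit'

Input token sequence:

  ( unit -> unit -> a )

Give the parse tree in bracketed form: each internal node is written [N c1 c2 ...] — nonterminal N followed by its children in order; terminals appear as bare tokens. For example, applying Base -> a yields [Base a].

Ty
Base
( Ty )
( Base -> Ty )
( unit -> Ty )
( unit -> Base -> Ty )
( unit -> unit -> Ty )
( unit -> unit -> Base )
( unit -> unit -> a )

[Ty [Base ( [Ty [Base unit] -> [Ty [Base unit] -> [Ty [Base a]]]] )]]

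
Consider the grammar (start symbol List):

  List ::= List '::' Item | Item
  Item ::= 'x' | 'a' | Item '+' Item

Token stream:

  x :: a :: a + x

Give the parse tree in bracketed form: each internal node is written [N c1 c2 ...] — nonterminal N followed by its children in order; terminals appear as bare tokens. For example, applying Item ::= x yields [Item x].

[List [List [List [Item x]] :: [Item a]] :: [Item [Item a] + [Item x]]]

List
List :: Item
List :: Item :: Item
Item :: Item :: Item
x :: Item :: Item
x :: a :: Item
x :: a :: Item + Item
x :: a :: a + Item
x :: a :: a + x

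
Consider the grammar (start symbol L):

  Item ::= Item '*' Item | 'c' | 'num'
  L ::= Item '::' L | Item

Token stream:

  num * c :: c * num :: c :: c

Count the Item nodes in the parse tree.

[L [Item [Item num] * [Item c]] :: [L [Item [Item c] * [Item num]] :: [L [Item c] :: [L [Item c]]]]]

8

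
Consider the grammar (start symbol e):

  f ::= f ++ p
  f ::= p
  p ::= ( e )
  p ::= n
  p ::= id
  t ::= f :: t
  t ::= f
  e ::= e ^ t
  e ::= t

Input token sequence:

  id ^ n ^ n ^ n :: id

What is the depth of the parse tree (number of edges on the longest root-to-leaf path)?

[e [e [e [e [t [f [p id]]]] ^ [t [f [p n]]]] ^ [t [f [p n]]]] ^ [t [f [p n]] :: [t [f [p id]]]]]

7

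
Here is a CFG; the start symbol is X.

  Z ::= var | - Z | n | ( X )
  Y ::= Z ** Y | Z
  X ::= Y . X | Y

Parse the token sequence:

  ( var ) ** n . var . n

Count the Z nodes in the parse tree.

5

[X [Y [Z ( [X [Y [Z var]]] )] ** [Y [Z n]]] . [X [Y [Z var]] . [X [Y [Z n]]]]]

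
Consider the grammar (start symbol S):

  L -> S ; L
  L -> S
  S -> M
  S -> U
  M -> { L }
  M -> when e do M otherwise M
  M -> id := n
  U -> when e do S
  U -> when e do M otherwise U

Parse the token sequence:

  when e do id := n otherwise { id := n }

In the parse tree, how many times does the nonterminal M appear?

4

[S [M when e do [M id := n] otherwise [M { [L [S [M id := n]]] }]]]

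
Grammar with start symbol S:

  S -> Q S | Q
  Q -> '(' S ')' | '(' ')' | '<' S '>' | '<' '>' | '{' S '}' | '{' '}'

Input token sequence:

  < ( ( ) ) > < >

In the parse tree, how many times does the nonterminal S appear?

[S [Q < [S [Q ( [S [Q ( )]] )]] >] [S [Q < >]]]

4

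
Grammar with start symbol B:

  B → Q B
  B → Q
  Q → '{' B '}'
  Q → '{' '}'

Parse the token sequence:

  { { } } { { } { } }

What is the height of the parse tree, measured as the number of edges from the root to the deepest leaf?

6

[B [Q { [B [Q { }]] }] [B [Q { [B [Q { }] [B [Q { }]]] }]]]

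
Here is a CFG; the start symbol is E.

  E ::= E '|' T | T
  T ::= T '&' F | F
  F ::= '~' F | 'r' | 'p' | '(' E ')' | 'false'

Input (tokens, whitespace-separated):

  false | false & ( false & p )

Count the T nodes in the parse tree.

5

[E [E [T [F false]]] | [T [T [F false]] & [F ( [E [T [T [F false]] & [F p]]] )]]]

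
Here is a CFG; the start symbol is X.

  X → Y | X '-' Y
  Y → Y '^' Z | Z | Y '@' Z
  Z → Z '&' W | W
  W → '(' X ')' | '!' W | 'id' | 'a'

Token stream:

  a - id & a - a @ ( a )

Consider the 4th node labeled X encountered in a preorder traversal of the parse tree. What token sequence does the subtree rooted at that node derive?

[X [X [X [Y [Z [W a]]]] - [Y [Z [Z [W id]] & [W a]]]] - [Y [Y [Z [W a]]] @ [Z [W ( [X [Y [Z [W a]]]] )]]]]

a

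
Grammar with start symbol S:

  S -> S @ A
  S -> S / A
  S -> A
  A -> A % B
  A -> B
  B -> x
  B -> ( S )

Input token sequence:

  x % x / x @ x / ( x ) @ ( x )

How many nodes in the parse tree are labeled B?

8

[S [S [S [S [S [A [A [B x]] % [B x]]] / [A [B x]]] @ [A [B x]]] / [A [B ( [S [A [B x]]] )]]] @ [A [B ( [S [A [B x]]] )]]]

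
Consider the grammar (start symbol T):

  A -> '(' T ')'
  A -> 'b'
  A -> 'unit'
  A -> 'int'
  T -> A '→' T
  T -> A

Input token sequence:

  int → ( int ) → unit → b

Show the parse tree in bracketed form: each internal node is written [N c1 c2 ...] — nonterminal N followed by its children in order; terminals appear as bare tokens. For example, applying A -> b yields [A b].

T
A → T
int → T
int → A → T
int → ( T ) → T
int → ( A ) → T
int → ( int ) → T
int → ( int ) → A → T
int → ( int ) → unit → T
int → ( int ) → unit → A
int → ( int ) → unit → b

[T [A int] → [T [A ( [T [A int]] )] → [T [A unit] → [T [A b]]]]]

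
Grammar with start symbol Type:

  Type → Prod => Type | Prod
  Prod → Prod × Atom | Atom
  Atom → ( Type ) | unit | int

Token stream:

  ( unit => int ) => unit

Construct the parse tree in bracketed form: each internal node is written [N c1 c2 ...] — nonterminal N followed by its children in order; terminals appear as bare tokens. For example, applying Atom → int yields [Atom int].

Type
Prod => Type
Atom => Type
( Type ) => Type
( Prod => Type ) => Type
( Atom => Type ) => Type
( unit => Type ) => Type
( unit => Prod ) => Type
( unit => Atom ) => Type
( unit => int ) => Type
( unit => int ) => Prod
( unit => int ) => Atom
( unit => int ) => unit

[Type [Prod [Atom ( [Type [Prod [Atom unit]] => [Type [Prod [Atom int]]]] )]] => [Type [Prod [Atom unit]]]]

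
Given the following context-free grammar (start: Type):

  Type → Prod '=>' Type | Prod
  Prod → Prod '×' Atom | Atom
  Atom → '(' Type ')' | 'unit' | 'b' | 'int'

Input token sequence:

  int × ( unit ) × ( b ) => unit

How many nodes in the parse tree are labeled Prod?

6

[Type [Prod [Prod [Prod [Atom int]] × [Atom ( [Type [Prod [Atom unit]]] )]] × [Atom ( [Type [Prod [Atom b]]] )]] => [Type [Prod [Atom unit]]]]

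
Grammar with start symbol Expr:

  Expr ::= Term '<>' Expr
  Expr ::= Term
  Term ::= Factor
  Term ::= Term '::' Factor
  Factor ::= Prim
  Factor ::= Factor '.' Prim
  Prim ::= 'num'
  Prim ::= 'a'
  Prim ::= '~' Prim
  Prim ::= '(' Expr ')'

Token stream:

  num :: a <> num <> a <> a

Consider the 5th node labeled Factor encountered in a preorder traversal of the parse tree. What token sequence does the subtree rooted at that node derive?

[Expr [Term [Term [Factor [Prim num]]] :: [Factor [Prim a]]] <> [Expr [Term [Factor [Prim num]]] <> [Expr [Term [Factor [Prim a]]] <> [Expr [Term [Factor [Prim a]]]]]]]

a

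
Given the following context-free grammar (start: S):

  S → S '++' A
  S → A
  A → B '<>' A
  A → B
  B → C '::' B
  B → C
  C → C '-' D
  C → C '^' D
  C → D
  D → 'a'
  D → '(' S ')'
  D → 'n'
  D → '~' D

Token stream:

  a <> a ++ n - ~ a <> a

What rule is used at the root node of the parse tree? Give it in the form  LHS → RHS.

S → S '++' A

[S [S [A [B [C [D a]]] <> [A [B [C [D a]]]]]] ++ [A [B [C [C [D n]] - [D ~ [D a]]]] <> [A [B [C [D a]]]]]]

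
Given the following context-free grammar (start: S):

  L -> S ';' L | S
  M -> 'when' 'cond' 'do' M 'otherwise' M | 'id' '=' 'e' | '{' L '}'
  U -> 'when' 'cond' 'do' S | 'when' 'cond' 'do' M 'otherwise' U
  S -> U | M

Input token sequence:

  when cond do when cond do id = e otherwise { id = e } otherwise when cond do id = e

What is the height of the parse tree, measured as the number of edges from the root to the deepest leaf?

7

[S [U when cond do [M when cond do [M id = e] otherwise [M { [L [S [M id = e]]] }]] otherwise [U when cond do [S [M id = e]]]]]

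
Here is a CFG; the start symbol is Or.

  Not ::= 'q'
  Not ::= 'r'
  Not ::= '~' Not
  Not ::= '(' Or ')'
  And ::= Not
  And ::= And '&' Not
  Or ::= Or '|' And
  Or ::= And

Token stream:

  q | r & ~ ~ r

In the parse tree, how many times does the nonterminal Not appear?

5

[Or [Or [And [Not q]]] | [And [And [Not r]] & [Not ~ [Not ~ [Not r]]]]]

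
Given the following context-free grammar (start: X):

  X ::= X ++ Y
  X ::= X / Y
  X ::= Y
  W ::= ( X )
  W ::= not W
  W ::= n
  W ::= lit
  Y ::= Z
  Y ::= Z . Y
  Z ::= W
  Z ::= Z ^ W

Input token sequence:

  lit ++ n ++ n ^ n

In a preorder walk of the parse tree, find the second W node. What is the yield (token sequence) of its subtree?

[X [X [X [Y [Z [W lit]]]] ++ [Y [Z [W n]]]] ++ [Y [Z [Z [W n]] ^ [W n]]]]

n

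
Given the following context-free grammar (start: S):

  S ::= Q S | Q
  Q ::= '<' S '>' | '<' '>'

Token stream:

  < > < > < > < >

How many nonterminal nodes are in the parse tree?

8

[S [Q < >] [S [Q < >] [S [Q < >] [S [Q < >]]]]]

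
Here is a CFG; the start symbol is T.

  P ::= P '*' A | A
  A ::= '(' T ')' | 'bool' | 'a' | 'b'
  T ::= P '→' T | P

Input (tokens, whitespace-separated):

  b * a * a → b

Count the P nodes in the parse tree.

4

[T [P [P [P [A b]] * [A a]] * [A a]] → [T [P [A b]]]]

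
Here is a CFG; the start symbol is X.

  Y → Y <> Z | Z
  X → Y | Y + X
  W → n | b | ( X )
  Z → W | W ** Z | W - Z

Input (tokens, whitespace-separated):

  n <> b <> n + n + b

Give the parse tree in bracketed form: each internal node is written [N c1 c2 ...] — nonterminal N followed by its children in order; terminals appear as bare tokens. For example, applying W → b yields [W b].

X
Y + X
Y <> Z + X
Y <> Z <> Z + X
Z <> Z <> Z + X
W <> Z <> Z + X
n <> Z <> Z + X
n <> W <> Z + X
n <> b <> Z + X
n <> b <> W + X
n <> b <> n + X
n <> b <> n + Y + X
n <> b <> n + Z + X
n <> b <> n + W + X
n <> b <> n + n + X
n <> b <> n + n + Y
n <> b <> n + n + Z
n <> b <> n + n + W
n <> b <> n + n + b

[X [Y [Y [Y [Z [W n]]] <> [Z [W b]]] <> [Z [W n]]] + [X [Y [Z [W n]]] + [X [Y [Z [W b]]]]]]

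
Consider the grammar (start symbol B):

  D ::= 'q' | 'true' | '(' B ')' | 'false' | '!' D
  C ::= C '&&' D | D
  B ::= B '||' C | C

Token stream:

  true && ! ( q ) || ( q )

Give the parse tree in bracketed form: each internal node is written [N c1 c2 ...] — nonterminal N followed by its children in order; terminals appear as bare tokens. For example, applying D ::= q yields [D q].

[B [B [C [C [D true]] && [D ! [D ( [B [C [D q]]] )]]]] || [C [D ( [B [C [D q]]] )]]]

B
B || C
C || C
C && D || C
D && D || C
true && D || C
true && ! D || C
true && ! ( B ) || C
true && ! ( C ) || C
true && ! ( D ) || C
true && ! ( q ) || C
true && ! ( q ) || D
true && ! ( q ) || ( B )
true && ! ( q ) || ( C )
true && ! ( q ) || ( D )
true && ! ( q ) || ( q )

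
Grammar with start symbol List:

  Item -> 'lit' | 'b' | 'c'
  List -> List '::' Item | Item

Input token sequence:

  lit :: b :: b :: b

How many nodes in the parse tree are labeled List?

[List [List [List [List [Item lit]] :: [Item b]] :: [Item b]] :: [Item b]]

4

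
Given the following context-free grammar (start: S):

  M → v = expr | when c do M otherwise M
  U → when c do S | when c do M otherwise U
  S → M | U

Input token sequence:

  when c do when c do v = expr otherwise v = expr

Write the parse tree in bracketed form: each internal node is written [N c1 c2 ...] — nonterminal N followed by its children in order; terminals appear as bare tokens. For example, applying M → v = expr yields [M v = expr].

S
U
when c do S
when c do M
when c do when c do M otherwise M
when c do when c do v = expr otherwise M
when c do when c do v = expr otherwise v = expr

[S [U when c do [S [M when c do [M v = expr] otherwise [M v = expr]]]]]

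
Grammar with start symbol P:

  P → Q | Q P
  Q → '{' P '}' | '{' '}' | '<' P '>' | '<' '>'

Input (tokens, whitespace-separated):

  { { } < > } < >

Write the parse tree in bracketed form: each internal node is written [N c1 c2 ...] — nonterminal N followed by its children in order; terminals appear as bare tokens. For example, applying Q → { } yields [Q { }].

P
Q P
{ P } P
{ Q P } P
{ { } P } P
{ { } Q } P
{ { } < > } P
{ { } < > } Q
{ { } < > } < >

[P [Q { [P [Q { }] [P [Q < >]]] }] [P [Q < >]]]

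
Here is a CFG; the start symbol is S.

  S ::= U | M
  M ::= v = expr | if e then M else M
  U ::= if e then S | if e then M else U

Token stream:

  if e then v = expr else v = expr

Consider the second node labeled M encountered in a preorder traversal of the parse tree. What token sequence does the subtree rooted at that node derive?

v = expr

[S [M if e then [M v = expr] else [M v = expr]]]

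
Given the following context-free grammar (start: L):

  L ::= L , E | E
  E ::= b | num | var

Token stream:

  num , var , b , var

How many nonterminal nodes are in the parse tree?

[L [L [L [L [E num]] , [E var]] , [E b]] , [E var]]

8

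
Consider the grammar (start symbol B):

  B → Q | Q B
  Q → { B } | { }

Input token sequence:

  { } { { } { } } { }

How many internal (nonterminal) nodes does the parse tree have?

10

[B [Q { }] [B [Q { [B [Q { }] [B [Q { }]]] }] [B [Q { }]]]]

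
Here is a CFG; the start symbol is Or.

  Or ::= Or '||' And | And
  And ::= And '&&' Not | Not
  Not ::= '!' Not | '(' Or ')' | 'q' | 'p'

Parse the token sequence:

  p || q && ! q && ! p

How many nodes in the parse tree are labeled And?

[Or [Or [And [Not p]]] || [And [And [And [Not q]] && [Not ! [Not q]]] && [Not ! [Not p]]]]

4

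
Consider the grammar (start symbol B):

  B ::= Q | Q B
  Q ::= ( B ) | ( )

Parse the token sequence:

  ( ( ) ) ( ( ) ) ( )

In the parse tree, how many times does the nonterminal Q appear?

[B [Q ( [B [Q ( )]] )] [B [Q ( [B [Q ( )]] )] [B [Q ( )]]]]

5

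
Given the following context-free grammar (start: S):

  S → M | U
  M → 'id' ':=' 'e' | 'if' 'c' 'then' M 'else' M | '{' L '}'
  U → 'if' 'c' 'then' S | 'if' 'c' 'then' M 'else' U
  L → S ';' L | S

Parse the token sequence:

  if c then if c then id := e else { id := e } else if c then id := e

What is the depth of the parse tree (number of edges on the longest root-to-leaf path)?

[S [U if c then [M if c then [M id := e] else [M { [L [S [M id := e]]] }]] else [U if c then [S [M id := e]]]]]

7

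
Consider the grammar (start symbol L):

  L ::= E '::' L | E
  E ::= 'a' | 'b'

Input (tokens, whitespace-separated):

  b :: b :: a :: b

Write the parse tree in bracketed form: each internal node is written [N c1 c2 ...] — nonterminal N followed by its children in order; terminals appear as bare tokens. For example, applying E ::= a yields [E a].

L
E :: L
b :: L
b :: E :: L
b :: b :: L
b :: b :: E :: L
b :: b :: a :: L
b :: b :: a :: E
b :: b :: a :: b

[L [E b] :: [L [E b] :: [L [E a] :: [L [E b]]]]]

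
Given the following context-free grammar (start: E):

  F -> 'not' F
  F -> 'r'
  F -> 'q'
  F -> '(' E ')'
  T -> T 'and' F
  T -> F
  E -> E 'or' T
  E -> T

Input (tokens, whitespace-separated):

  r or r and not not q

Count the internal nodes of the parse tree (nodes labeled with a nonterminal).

10

[E [E [T [F r]]] or [T [T [F r]] and [F not [F not [F q]]]]]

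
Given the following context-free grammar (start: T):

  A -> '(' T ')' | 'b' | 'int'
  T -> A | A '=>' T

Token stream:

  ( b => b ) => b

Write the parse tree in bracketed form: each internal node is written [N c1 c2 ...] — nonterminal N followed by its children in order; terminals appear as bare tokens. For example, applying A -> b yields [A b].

[T [A ( [T [A b] => [T [A b]]] )] => [T [A b]]]

T
A => T
( T ) => T
( A => T ) => T
( b => T ) => T
( b => A ) => T
( b => b ) => T
( b => b ) => A
( b => b ) => b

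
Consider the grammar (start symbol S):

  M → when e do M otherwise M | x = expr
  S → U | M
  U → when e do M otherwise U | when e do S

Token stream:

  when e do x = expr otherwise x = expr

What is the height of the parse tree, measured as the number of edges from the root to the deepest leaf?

3

[S [M when e do [M x = expr] otherwise [M x = expr]]]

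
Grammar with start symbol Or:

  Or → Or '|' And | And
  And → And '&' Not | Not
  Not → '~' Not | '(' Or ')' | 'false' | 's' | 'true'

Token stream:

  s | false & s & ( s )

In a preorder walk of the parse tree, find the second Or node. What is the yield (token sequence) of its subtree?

s

[Or [Or [And [Not s]]] | [And [And [And [Not false]] & [Not s]] & [Not ( [Or [And [Not s]]] )]]]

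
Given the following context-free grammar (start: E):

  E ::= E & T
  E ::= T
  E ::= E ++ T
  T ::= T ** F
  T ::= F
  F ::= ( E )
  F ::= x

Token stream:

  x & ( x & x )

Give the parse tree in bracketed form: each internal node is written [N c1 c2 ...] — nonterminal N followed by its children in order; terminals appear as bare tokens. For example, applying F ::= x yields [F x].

[E [E [T [F x]]] & [T [F ( [E [E [T [F x]]] & [T [F x]]] )]]]

E
E & T
T & T
F & T
x & T
x & F
x & ( E )
x & ( E & T )
x & ( T & T )
x & ( F & T )
x & ( x & T )
x & ( x & F )
x & ( x & x )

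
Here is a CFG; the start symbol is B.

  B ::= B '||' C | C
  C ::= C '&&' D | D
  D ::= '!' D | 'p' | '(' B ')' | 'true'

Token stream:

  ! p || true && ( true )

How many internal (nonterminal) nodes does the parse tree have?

[B [B [C [D ! [D p]]]] || [C [C [D true]] && [D ( [B [C [D true]]] )]]]

12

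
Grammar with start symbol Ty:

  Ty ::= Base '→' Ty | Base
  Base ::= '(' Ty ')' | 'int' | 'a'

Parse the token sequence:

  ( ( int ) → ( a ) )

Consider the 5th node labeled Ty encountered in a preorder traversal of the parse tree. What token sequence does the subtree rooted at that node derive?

[Ty [Base ( [Ty [Base ( [Ty [Base int]] )] → [Ty [Base ( [Ty [Base a]] )]]] )]]

a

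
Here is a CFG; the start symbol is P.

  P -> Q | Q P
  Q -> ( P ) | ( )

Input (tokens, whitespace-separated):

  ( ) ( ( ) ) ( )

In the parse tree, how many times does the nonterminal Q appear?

[P [Q ( )] [P [Q ( [P [Q ( )]] )] [P [Q ( )]]]]

4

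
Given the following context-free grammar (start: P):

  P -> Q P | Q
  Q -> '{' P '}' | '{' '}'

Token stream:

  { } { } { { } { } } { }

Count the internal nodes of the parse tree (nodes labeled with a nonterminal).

12

[P [Q { }] [P [Q { }] [P [Q { [P [Q { }] [P [Q { }]]] }] [P [Q { }]]]]]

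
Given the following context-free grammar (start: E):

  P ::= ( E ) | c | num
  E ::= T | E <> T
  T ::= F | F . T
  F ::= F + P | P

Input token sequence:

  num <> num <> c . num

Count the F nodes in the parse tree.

4

[E [E [E [T [F [P num]]]] <> [T [F [P num]]]] <> [T [F [P c]] . [T [F [P num]]]]]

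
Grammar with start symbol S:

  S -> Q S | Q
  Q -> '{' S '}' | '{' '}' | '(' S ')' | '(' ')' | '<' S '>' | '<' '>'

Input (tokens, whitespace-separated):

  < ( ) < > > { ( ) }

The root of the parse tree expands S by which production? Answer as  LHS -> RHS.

[S [Q < [S [Q ( )] [S [Q < >]]] >] [S [Q { [S [Q ( )]] }]]]

S -> Q S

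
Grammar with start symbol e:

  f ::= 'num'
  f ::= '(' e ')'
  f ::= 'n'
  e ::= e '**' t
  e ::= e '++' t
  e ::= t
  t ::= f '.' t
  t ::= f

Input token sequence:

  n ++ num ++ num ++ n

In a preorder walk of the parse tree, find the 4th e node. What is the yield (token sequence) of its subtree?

[e [e [e [e [t [f n]]] ++ [t [f num]]] ++ [t [f num]]] ++ [t [f n]]]

n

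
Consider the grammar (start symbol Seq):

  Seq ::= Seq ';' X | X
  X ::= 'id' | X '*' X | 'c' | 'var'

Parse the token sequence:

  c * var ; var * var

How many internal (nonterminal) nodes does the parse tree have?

[Seq [Seq [X [X c] * [X var]]] ; [X [X var] * [X var]]]

8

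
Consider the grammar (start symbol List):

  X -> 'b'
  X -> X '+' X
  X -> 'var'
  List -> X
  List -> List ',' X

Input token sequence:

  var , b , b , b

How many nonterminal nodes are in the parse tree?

8

[List [List [List [List [X var]] , [X b]] , [X b]] , [X b]]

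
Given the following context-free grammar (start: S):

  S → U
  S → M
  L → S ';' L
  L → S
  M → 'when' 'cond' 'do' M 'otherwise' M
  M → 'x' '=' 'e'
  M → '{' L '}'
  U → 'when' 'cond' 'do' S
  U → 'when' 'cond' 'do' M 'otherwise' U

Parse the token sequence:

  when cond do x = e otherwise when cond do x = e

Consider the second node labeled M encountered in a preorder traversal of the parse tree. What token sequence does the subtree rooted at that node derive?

x = e

[S [U when cond do [M x = e] otherwise [U when cond do [S [M x = e]]]]]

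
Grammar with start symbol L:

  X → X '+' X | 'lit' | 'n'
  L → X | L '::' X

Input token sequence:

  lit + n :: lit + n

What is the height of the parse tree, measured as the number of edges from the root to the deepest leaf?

[L [L [X [X lit] + [X n]]] :: [X [X lit] + [X n]]]

4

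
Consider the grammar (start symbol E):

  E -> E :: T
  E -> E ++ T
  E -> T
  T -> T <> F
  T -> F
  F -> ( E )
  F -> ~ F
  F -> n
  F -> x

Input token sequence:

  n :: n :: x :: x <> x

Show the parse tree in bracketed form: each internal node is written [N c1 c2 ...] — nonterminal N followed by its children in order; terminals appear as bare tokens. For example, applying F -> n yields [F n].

E
E :: T
E :: T :: T
E :: T :: T :: T
T :: T :: T :: T
F :: T :: T :: T
n :: T :: T :: T
n :: F :: T :: T
n :: n :: T :: T
n :: n :: F :: T
n :: n :: x :: T
n :: n :: x :: T <> F
n :: n :: x :: F <> F
n :: n :: x :: x <> F
n :: n :: x :: x <> x

[E [E [E [E [T [F n]]] :: [T [F n]]] :: [T [F x]]] :: [T [T [F x]] <> [F x]]]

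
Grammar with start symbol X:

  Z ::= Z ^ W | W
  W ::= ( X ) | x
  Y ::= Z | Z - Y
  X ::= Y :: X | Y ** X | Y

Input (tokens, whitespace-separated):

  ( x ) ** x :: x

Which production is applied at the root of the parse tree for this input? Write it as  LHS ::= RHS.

X ::= Y ** X

[X [Y [Z [W ( [X [Y [Z [W x]]]] )]]] ** [X [Y [Z [W x]]] :: [X [Y [Z [W x]]]]]]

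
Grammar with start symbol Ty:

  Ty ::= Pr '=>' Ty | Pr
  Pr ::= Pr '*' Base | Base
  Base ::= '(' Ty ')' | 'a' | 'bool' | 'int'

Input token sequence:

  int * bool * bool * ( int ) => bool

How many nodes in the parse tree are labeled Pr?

[Ty [Pr [Pr [Pr [Pr [Base int]] * [Base bool]] * [Base bool]] * [Base ( [Ty [Pr [Base int]]] )]] => [Ty [Pr [Base bool]]]]

6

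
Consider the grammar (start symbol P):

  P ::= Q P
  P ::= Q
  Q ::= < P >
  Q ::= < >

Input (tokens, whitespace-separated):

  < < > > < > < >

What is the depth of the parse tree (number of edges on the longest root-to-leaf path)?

[P [Q < [P [Q < >]] >] [P [Q < >] [P [Q < >]]]]

4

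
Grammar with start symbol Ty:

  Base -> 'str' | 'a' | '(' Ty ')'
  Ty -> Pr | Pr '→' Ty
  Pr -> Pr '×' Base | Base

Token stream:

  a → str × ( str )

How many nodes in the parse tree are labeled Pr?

[Ty [Pr [Base a]] → [Ty [Pr [Pr [Base str]] × [Base ( [Ty [Pr [Base str]]] )]]]]

4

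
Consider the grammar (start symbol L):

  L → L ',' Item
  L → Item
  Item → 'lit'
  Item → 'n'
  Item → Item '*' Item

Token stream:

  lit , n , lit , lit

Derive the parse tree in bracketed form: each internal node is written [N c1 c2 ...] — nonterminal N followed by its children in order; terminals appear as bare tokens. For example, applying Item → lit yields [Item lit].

L
L , Item
L , Item , Item
L , Item , Item , Item
Item , Item , Item , Item
lit , Item , Item , Item
lit , n , Item , Item
lit , n , lit , Item
lit , n , lit , lit

[L [L [L [L [Item lit]] , [Item n]] , [Item lit]] , [Item lit]]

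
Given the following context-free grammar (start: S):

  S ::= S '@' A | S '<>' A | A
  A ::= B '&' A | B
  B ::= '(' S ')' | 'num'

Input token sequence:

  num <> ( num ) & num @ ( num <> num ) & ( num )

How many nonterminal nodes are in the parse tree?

25

[S [S [S [A [B num]]] <> [A [B ( [S [A [B num]]] )] & [A [B num]]]] @ [A [B ( [S [S [A [B num]]] <> [A [B num]]] )] & [A [B ( [S [A [B num]]] )]]]]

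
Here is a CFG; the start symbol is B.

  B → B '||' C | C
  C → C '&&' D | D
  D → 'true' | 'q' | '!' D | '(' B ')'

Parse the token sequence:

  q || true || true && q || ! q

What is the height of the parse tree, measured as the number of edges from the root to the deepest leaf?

6

[B [B [B [B [C [D q]]] || [C [D true]]] || [C [C [D true]] && [D q]]] || [C [D ! [D q]]]]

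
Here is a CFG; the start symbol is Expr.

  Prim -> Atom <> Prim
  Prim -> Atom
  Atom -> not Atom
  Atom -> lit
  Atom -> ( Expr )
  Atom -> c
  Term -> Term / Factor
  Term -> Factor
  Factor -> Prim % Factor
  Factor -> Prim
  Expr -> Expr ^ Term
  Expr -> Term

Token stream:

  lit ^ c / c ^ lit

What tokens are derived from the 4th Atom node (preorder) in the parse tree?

lit

[Expr [Expr [Expr [Term [Factor [Prim [Atom lit]]]]] ^ [Term [Term [Factor [Prim [Atom c]]]] / [Factor [Prim [Atom c]]]]] ^ [Term [Factor [Prim [Atom lit]]]]]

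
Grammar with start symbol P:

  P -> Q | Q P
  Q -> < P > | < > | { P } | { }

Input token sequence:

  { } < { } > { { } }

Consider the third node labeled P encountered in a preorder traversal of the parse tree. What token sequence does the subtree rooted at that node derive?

{ }

[P [Q { }] [P [Q < [P [Q { }]] >] [P [Q { [P [Q { }]] }]]]]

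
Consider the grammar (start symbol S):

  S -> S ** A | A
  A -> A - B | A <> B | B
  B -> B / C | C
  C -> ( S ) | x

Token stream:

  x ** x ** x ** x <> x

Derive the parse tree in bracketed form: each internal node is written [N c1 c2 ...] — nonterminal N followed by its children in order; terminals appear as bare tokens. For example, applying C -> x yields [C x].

S
S ** A
S ** A ** A
S ** A ** A ** A
A ** A ** A ** A
B ** A ** A ** A
C ** A ** A ** A
x ** A ** A ** A
x ** B ** A ** A
x ** C ** A ** A
x ** x ** A ** A
x ** x ** B ** A
x ** x ** C ** A
x ** x ** x ** A
x ** x ** x ** A <> B
x ** x ** x ** B <> B
x ** x ** x ** C <> B
x ** x ** x ** x <> B
x ** x ** x ** x <> C
x ** x ** x ** x <> x

[S [S [S [S [A [B [C x]]]] ** [A [B [C x]]]] ** [A [B [C x]]]] ** [A [A [B [C x]]] <> [B [C x]]]]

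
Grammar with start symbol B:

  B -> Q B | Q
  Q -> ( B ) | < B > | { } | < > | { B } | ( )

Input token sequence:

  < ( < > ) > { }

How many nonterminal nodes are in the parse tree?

[B [Q < [B [Q ( [B [Q < >]] )]] >] [B [Q { }]]]

8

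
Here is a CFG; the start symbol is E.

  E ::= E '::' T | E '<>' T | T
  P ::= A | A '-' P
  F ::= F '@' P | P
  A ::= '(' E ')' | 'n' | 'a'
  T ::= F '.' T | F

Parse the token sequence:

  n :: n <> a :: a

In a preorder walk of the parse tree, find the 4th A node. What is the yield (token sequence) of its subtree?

a

[E [E [E [E [T [F [P [A n]]]]] :: [T [F [P [A n]]]]] <> [T [F [P [A a]]]]] :: [T [F [P [A a]]]]]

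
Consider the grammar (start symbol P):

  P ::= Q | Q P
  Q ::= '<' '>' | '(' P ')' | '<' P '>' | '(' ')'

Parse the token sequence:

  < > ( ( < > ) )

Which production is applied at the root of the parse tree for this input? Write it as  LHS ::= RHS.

P ::= Q P

[P [Q < >] [P [Q ( [P [Q ( [P [Q < >]] )]] )]]]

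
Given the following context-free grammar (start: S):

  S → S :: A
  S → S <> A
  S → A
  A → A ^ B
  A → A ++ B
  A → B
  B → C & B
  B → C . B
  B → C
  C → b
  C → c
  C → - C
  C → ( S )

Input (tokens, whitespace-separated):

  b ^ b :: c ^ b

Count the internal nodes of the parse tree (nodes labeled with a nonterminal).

14

[S [S [A [A [B [C b]]] ^ [B [C b]]]] :: [A [A [B [C c]]] ^ [B [C b]]]]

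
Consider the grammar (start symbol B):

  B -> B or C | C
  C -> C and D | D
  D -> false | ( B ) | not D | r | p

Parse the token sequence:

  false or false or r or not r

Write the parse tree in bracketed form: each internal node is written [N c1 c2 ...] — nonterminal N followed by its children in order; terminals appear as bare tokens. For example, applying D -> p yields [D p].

B
B or C
B or C or C
B or C or C or C
C or C or C or C
D or C or C or C
false or C or C or C
false or D or C or C
false or false or C or C
false or false or D or C
false or false or r or C
false or false or r or D
false or false or r or not D
false or false or r or not r

[B [B [B [B [C [D false]]] or [C [D false]]] or [C [D r]]] or [C [D not [D r]]]]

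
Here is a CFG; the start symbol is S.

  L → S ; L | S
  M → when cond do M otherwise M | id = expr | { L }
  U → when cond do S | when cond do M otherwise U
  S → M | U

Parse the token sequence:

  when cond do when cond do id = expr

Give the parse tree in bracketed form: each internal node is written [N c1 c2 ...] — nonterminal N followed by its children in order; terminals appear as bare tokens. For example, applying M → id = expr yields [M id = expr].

S
U
when cond do S
when cond do U
when cond do when cond do S
when cond do when cond do M
when cond do when cond do id = expr

[S [U when cond do [S [U when cond do [S [M id = expr]]]]]]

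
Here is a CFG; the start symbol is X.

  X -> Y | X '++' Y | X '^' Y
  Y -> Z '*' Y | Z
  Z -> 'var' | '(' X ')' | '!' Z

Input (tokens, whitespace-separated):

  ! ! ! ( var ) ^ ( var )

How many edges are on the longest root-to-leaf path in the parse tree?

[X [X [Y [Z ! [Z ! [Z ! [Z ( [X [Y [Z var]]] )]]]]]] ^ [Y [Z ( [X [Y [Z var]]] )]]]

10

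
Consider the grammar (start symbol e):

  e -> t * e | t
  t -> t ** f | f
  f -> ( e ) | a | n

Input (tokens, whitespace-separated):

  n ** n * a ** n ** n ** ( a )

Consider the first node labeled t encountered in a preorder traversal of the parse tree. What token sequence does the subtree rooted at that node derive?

[e [t [t [f n]] ** [f n]] * [e [t [t [t [t [f a]] ** [f n]] ** [f n]] ** [f ( [e [t [f a]]] )]]]]

n ** n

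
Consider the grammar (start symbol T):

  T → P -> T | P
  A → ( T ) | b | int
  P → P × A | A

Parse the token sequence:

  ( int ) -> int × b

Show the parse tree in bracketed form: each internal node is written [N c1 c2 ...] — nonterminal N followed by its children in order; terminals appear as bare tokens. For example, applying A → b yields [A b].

[T [P [A ( [T [P [A int]]] )]] -> [T [P [P [A int]] × [A b]]]]

T
P -> T
A -> T
( T ) -> T
( P ) -> T
( A ) -> T
( int ) -> T
( int ) -> P
( int ) -> P × A
( int ) -> A × A
( int ) -> int × A
( int ) -> int × b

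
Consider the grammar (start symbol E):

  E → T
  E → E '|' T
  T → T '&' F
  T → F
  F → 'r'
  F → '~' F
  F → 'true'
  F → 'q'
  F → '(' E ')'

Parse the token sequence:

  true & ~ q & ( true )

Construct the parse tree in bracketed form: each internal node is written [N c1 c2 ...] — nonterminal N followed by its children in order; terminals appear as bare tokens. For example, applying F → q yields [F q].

E
T
T & F
T & F & F
F & F & F
true & F & F
true & ~ F & F
true & ~ q & F
true & ~ q & ( E )
true & ~ q & ( T )
true & ~ q & ( F )
true & ~ q & ( true )

[E [T [T [T [F true]] & [F ~ [F q]]] & [F ( [E [T [F true]]] )]]]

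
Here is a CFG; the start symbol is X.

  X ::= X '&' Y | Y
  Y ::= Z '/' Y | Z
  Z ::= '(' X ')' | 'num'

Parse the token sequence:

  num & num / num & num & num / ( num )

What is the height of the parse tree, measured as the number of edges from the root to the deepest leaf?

7

[X [X [X [X [Y [Z num]]] & [Y [Z num] / [Y [Z num]]]] & [Y [Z num]]] & [Y [Z num] / [Y [Z ( [X [Y [Z num]]] )]]]]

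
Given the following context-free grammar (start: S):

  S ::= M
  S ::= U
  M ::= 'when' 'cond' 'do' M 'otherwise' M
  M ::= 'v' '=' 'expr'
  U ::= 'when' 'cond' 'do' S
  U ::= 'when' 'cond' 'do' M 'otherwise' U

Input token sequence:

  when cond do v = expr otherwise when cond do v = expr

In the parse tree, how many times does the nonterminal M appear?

[S [U when cond do [M v = expr] otherwise [U when cond do [S [M v = expr]]]]]

2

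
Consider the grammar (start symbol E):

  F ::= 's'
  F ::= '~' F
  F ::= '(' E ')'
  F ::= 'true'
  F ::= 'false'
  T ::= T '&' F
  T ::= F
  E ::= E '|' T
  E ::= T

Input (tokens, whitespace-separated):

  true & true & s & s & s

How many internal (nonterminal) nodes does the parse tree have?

[E [T [T [T [T [T [F true]] & [F true]] & [F s]] & [F s]] & [F s]]]

11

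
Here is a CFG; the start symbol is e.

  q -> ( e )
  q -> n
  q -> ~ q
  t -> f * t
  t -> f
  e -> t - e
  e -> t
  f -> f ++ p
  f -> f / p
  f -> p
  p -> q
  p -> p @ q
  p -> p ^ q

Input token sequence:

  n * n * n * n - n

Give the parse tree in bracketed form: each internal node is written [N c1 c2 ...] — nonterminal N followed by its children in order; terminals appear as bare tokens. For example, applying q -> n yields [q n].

e
t - e
f * t - e
p * t - e
q * t - e
n * t - e
n * f * t - e
n * p * t - e
n * q * t - e
n * n * t - e
n * n * f * t - e
n * n * p * t - e
n * n * q * t - e
n * n * n * t - e
n * n * n * f - e
n * n * n * p - e
n * n * n * q - e
n * n * n * n - e
n * n * n * n - t
n * n * n * n - f
n * n * n * n - p
n * n * n * n - q
n * n * n * n - n

[e [t [f [p [q n]]] * [t [f [p [q n]]] * [t [f [p [q n]]] * [t [f [p [q n]]]]]]] - [e [t [f [p [q n]]]]]]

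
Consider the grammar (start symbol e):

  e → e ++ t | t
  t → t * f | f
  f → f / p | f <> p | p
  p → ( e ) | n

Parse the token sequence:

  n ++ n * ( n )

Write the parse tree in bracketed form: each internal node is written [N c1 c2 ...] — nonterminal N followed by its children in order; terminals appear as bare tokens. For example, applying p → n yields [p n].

e
e ++ t
t ++ t
f ++ t
p ++ t
n ++ t
n ++ t * f
n ++ f * f
n ++ p * f
n ++ n * f
n ++ n * p
n ++ n * ( e )
n ++ n * ( t )
n ++ n * ( f )
n ++ n * ( p )
n ++ n * ( n )

[e [e [t [f [p n]]]] ++ [t [t [f [p n]]] * [f [p ( [e [t [f [p n]]]] )]]]]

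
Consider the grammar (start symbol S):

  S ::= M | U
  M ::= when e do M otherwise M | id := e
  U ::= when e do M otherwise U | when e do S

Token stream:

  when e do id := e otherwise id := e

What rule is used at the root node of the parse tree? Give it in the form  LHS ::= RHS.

[S [M when e do [M id := e] otherwise [M id := e]]]

S ::= M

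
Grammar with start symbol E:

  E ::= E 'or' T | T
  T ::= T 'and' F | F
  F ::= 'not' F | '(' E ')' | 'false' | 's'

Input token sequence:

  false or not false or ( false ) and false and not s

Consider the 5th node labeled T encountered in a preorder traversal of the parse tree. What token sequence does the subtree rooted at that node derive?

( false )

[E [E [E [T [F false]]] or [T [F not [F false]]]] or [T [T [T [F ( [E [T [F false]]] )]] and [F false]] and [F not [F s]]]]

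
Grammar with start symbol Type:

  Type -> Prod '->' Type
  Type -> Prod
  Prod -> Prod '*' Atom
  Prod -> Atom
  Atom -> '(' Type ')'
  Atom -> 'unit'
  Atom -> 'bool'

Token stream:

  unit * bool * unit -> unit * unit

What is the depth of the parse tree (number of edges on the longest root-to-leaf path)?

[Type [Prod [Prod [Prod [Atom unit]] * [Atom bool]] * [Atom unit]] -> [Type [Prod [Prod [Atom unit]] * [Atom unit]]]]

5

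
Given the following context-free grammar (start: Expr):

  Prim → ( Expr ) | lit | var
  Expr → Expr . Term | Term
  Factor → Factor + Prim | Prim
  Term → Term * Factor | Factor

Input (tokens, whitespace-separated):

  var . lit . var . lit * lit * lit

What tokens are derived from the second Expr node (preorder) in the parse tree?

var . lit . var

[Expr [Expr [Expr [Expr [Term [Factor [Prim var]]]] . [Term [Factor [Prim lit]]]] . [Term [Factor [Prim var]]]] . [Term [Term [Term [Factor [Prim lit]]] * [Factor [Prim lit]]] * [Factor [Prim lit]]]]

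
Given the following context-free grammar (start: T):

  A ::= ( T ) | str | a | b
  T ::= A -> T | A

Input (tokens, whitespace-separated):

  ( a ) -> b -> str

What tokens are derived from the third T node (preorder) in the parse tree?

[T [A ( [T [A a]] )] -> [T [A b] -> [T [A str]]]]

b -> str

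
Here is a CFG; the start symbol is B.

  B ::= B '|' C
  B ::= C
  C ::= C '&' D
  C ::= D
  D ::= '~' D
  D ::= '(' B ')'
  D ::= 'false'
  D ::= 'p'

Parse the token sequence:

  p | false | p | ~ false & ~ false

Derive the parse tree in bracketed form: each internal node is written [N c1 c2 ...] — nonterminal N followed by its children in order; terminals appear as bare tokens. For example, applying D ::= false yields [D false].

B
B | C
B | C | C
B | C | C | C
C | C | C | C
D | C | C | C
p | C | C | C
p | D | C | C
p | false | C | C
p | false | D | C
p | false | p | C
p | false | p | C & D
p | false | p | D & D
p | false | p | ~ D & D
p | false | p | ~ false & D
p | false | p | ~ false & ~ D
p | false | p | ~ false & ~ false

[B [B [B [B [C [D p]]] | [C [D false]]] | [C [D p]]] | [C [C [D ~ [D false]]] & [D ~ [D false]]]]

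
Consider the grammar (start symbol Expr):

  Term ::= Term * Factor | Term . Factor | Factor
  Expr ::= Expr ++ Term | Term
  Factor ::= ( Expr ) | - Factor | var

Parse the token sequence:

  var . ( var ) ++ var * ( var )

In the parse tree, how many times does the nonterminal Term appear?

[Expr [Expr [Term [Term [Factor var]] . [Factor ( [Expr [Term [Factor var]]] )]]] ++ [Term [Term [Factor var]] * [Factor ( [Expr [Term [Factor var]]] )]]]

6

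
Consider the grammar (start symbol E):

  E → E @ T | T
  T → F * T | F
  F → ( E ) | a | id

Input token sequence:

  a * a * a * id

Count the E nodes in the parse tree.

1

[E [T [F a] * [T [F a] * [T [F a] * [T [F id]]]]]]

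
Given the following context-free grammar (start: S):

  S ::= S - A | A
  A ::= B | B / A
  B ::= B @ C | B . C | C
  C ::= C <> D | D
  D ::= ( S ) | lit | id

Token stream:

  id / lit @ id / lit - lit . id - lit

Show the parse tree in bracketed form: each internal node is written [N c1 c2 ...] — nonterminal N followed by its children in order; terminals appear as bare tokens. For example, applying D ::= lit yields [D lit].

[S [S [S [A [B [C [D id]]] / [A [B [B [C [D lit]]] @ [C [D id]]] / [A [B [C [D lit]]]]]]] - [A [B [B [C [D lit]]] . [C [D id]]]]] - [A [B [C [D lit]]]]]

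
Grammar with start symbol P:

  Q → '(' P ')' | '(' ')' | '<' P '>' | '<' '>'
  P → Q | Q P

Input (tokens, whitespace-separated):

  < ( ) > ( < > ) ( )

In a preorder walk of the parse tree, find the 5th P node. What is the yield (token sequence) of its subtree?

[P [Q < [P [Q ( )]] >] [P [Q ( [P [Q < >]] )] [P [Q ( )]]]]

( )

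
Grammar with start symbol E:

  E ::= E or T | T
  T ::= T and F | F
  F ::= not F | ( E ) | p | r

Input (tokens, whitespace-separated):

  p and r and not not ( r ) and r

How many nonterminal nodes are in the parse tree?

14

[E [T [T [T [T [F p]] and [F r]] and [F not [F not [F ( [E [T [F r]]] )]]]] and [F r]]]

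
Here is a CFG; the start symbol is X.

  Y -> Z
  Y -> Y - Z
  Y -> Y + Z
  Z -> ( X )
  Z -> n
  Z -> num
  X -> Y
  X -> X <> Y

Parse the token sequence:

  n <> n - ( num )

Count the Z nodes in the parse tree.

[X [X [Y [Z n]]] <> [Y [Y [Z n]] - [Z ( [X [Y [Z num]]] )]]]

4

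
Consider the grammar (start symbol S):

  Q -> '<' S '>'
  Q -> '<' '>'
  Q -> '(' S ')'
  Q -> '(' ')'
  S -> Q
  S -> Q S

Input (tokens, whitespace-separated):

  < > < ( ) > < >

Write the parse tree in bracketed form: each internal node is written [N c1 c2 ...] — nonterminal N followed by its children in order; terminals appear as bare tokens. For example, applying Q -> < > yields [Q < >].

[S [Q < >] [S [Q < [S [Q ( )]] >] [S [Q < >]]]]

S
Q S
< > S
< > Q S
< > < S > S
< > < Q > S
< > < ( ) > S
< > < ( ) > Q
< > < ( ) > < >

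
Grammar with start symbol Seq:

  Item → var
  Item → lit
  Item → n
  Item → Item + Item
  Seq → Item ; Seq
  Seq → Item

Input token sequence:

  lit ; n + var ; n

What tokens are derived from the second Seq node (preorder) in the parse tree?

[Seq [Item lit] ; [Seq [Item [Item n] + [Item var]] ; [Seq [Item n]]]]

n + var ; n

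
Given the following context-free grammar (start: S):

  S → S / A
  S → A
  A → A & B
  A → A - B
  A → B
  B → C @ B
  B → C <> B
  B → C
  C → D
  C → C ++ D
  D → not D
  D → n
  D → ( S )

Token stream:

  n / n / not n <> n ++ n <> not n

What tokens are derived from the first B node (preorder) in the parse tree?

[S [S [S [A [B [C [D n]]]]] / [A [B [C [D n]]]]] / [A [B [C [D not [D n]]] <> [B [C [C [D n]] ++ [D n]] <> [B [C [D not [D n]]]]]]]]

n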